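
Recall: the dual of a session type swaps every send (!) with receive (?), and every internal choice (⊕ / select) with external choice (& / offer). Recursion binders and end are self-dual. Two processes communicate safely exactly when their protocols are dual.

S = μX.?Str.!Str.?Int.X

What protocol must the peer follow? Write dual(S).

μX.!Str.?Str.!Int.X

μX → μX  (binder kept)
  ?Str → !Str
    !Str → ?Str
      ?Int → !Int
        dual(X) = X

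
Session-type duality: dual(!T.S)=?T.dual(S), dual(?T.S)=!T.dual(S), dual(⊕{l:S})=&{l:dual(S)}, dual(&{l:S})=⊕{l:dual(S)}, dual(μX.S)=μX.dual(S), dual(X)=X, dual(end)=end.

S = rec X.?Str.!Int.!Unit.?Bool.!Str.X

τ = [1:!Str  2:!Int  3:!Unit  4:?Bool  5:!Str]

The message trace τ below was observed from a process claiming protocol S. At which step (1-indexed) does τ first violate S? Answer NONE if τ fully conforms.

step 1: got !Str, protocol expects ?Str  ✗

1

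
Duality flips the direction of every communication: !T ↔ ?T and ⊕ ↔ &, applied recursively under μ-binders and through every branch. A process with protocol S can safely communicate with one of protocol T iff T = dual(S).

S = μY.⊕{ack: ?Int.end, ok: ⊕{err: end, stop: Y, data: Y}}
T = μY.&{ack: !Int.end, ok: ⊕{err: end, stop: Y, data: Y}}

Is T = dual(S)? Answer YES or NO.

NO

μY vs μY  ok (μ self-dual)
  ⊕{ack,ok} vs &{ack,ok}  ok same labels
    [ack]
      ?Int vs !Int  ok
        end vs end  ok
    [ok]
      ⊕{err,stop,data} vs ⊕{err,stop,data}  ✗ choice polarity not flipped — not dual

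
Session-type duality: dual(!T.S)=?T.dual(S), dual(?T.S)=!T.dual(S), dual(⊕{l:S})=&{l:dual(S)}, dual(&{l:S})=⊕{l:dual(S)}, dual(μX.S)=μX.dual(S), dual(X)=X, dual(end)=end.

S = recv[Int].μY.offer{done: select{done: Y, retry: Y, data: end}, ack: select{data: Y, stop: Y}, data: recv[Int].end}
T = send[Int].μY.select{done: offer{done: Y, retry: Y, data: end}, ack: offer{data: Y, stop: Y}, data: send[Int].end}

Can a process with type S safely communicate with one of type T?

YES

recv[Int] ‖ send[Int]  match
  μY ‖ μY  match (μ self-dual)
    offer{done,ack,data} ‖ select{done,ack,data}  match labels match
      case done:
        select{done,retry,data} ‖ offer{done,retry,data}  match labels match
          case done:
            Y ‖ Y  match
          case retry:
            Y ‖ Y  match
          case data:
            end ‖ end  match
      case ack:
        select{data,stop} ‖ offer{data,stop}  match labels match
          case data:
            Y ‖ Y  match
          case stop:
            Y ‖ Y  match
      case data:
        recv[Int] ‖ send[Int]  match
          end ‖ end  match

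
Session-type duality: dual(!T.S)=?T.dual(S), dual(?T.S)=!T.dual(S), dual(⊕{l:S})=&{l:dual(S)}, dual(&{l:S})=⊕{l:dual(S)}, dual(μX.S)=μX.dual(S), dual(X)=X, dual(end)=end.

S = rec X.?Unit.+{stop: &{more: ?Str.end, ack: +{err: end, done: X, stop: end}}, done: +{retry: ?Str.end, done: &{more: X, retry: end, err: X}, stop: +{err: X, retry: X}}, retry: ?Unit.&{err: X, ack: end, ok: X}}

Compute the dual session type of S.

rec X.!Unit.&{stop: +{more: !Str.end, ack: &{err: end, done: X, stop: end}}, done: &{retry: !Str.end, done: +{more: X, retry: end, err: X}, stop: &{err: X, retry: X}}, retry: !Unit.+{err: X, ack: end, ok: X}}

rec X ↦ rec X  (binder kept)
  ?Unit ↦ !Unit
    +{stop,done,retry} ↦ &{stop,done,retry}  (select→offer)
      case stop:
        &{more,ack} ↦ +{more,ack}  (external→internal)
          case more:
            ?Str ↦ !Str
              end ↦ end
          case ack:
            +{err,done,stop} ↦ &{err,done,stop}  (select→offer)
              case err:
                end ↦ end
              case done:
                X ↦ X
              case stop:
                end ↦ end
      case done:
        +{retry,done,stop} ↦ &{retry,done,stop}  (select→offer)
          case retry:
            ?Str ↦ !Str
              end ↦ end
          case done:
            &{more,retry,err} ↦ +{more,retry,err}  (external→internal)
              case more:
                X ↦ X
              case retry:
                end ↦ end
              case err:
                X ↦ X
          case stop:
            +{err,retry} ↦ &{err,retry}  (select→offer)
              case err:
                X ↦ X
              case retry:
                X ↦ X
      case retry:
        ?Unit ↦ !Unit
          &{err,ack,ok} ↦ +{err,ack,ok}  (external→internal)
            case err:
              X ↦ X
            case ack:
              end ↦ end
            case ok:
              X ↦ X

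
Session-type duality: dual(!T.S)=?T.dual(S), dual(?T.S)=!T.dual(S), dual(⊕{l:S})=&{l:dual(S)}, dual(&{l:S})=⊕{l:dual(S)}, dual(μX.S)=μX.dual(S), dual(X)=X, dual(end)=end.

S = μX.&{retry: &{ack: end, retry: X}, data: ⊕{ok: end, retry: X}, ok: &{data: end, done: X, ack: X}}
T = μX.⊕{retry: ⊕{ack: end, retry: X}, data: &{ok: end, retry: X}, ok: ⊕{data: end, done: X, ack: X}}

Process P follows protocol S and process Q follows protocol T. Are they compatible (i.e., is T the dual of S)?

YES

μX vs μX  match (binder kept)
  &{retry,data,ok} vs ⊕{retry,data,ok}  match same labels
    [retry]
      &{ack,retry} vs ⊕{ack,retry}  match same labels
        [ack]
          end vs end  match
        [retry]
          X vs X  match
    [data]
      ⊕{ok,retry} vs &{ok,retry}  match same labels
        [ok]
          end vs end  match
        [retry]
          X vs X  match
    [ok]
      &{data,done,ack} vs ⊕{data,done,ack}  match same labels
        [data]
          end vs end  match
        [done]
          X vs X  match
        [ack]
          X vs X  match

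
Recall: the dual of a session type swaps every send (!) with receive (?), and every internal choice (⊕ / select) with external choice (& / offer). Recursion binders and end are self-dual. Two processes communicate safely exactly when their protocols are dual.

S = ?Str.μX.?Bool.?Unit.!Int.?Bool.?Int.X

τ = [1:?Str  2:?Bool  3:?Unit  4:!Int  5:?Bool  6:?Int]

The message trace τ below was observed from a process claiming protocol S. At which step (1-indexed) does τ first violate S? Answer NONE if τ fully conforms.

[1] ?Str  ok  now at μX.…
[2] ?Bool  ok  now at ?Unit.!Int.?Bool.?Int.μX.…
[3] ?Unit  ok  now at !Int.?Bool.?Int.μX.…
[4] !Int  ok  now at ?Bool.?Int.μX.…
[5] ?Bool  ok  now at ?Int.μX.…
[6] ?Int  ok  now at μX.…
trace exhausted — no violation

NONE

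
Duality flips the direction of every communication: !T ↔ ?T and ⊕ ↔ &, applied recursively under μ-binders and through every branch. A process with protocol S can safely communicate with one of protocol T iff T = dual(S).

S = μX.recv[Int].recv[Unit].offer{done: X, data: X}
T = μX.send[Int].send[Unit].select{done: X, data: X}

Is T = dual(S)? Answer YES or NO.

YES

μX ‖ μX  match (rec unchanged)
  recv[Int] ‖ send[Int]  match
    recv[Unit] ‖ send[Unit]  match
      offer{done,data} ‖ select{done,data}  match labels match
        case done:
          X ‖ X  match
        case data:
          X ‖ X  match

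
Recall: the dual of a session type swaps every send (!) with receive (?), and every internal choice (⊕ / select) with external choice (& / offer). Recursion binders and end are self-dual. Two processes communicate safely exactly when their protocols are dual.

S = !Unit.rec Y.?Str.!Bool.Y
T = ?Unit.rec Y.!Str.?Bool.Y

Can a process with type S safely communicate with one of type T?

!Unit ‖ ?Unit  ✓
  rec Y ‖ rec Y  ✓ (rec unchanged)
    ?Str ‖ !Str  ✓
      !Bool ‖ ?Bool  ✓
        Y ‖ Y  ✓

YES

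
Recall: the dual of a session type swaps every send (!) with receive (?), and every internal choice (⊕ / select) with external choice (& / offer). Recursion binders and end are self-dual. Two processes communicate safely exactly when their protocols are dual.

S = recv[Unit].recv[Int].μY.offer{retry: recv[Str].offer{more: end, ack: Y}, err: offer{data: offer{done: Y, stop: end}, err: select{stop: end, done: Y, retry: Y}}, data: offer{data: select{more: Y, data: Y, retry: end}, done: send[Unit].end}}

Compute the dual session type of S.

send[Unit].send[Int].μY.select{retry: send[Str].select{more: end, ack: Y}, err: select{data: select{done: Y, stop: end}, err: offer{stop: end, done: Y, retry: Y}}, data: select{data: offer{more: Y, data: Y, retry: end}, done: recv[Unit].end}}

recv[Unit] → send[Unit]
  recv[Int] → send[Int]
    μY → μY  (binder kept)
      offer{retry,err,data} → select{retry,err,data}  (&→⊕)
        • retry:
          recv[Str] → send[Str]
            offer{more,ack} → select{more,ack}  (&→⊕)
              • more:
                end self-dual
              • ack:
                Y self-dual
        • err:
          offer{data,err} → select{data,err}  (&→⊕)
            • data:
              offer{done,stop} → select{done,stop}  (&→⊕)
                • done:
                  Y self-dual
                • stop:
                  end self-dual
            • err:
              select{stop,done,retry} → offer{stop,done,retry}  (select→offer)
                • stop:
                  end self-dual
                • done:
                  Y self-dual
                • retry:
                  Y self-dual
        • data:
          offer{data,done} → select{data,done}  (&→⊕)
            • data:
              select{more,data,retry} → offer{more,data,retry}  (select→offer)
                • more:
                  Y self-dual
                • data:
                  Y self-dual
                • retry:
                  end self-dual
            • done:
              send[Unit] → recv[Unit]
                end self-dual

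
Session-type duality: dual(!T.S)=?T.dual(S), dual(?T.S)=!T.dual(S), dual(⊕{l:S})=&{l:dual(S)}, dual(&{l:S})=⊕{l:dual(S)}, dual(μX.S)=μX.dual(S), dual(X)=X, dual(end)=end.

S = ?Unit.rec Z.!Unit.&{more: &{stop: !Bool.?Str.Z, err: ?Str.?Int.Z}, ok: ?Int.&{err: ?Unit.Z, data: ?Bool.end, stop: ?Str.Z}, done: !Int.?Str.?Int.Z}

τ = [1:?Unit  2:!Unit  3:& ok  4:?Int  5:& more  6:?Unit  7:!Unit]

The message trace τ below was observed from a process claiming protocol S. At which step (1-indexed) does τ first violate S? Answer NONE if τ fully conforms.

@1 ?Unit  ok  residual = rec Z.…
@2 !Unit  ok  residual = &{more: &{stop: !Bool.?Str.rec Z.…, err: ?Str.?Int.rec Z.…}, ok: ?Int.&{err: ?Unit.rec Z.…, data: ?Bool.end, stop: ?Str.rec Z.…}, done: !Int.?Str.?Int.rec Z.…}
@3 & ok  ok  residual = ?Int.&{err: ?Unit.rec Z.…, data: ?Bool.end, stop: ?Str.rec Z.…}
@4 ?Int  ok  residual = &{err: ?Unit.rec Z.…, data: ?Bool.end, stop: ?Str.rec Z.…}
@5 got & more, protocol expects & err or & data or & stop  ✗

5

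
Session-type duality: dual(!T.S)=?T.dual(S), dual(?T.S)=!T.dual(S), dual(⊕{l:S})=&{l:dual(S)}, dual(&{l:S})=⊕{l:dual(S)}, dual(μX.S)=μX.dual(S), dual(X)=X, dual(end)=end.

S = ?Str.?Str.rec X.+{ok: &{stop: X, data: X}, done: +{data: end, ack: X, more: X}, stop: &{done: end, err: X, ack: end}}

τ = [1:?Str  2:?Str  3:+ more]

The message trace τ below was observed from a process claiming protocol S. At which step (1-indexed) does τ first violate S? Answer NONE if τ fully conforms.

3

@1 ?Str  ok  residual = ?Str.rec X.…
@2 ?Str  ok  residual = rec X.…
@3 got + more, protocol expects + ok or + done or + stop  ✗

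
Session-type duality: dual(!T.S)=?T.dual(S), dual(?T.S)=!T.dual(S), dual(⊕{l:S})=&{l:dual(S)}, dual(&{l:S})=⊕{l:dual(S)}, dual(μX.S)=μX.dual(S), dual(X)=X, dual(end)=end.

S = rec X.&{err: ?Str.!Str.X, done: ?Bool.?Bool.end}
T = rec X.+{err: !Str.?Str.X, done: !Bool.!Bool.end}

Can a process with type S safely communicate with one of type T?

rec X ‖ rec X  match (binder kept)
  &{err,done} ‖ +{err,done}  match label sets agree
    [err]
      ?Str ‖ !Str  match
        !Str ‖ ?Str  match
          X ‖ X  match
    [done]
      ?Bool ‖ !Bool  match
        ?Bool ‖ !Bool  match
          end ‖ end  match

YES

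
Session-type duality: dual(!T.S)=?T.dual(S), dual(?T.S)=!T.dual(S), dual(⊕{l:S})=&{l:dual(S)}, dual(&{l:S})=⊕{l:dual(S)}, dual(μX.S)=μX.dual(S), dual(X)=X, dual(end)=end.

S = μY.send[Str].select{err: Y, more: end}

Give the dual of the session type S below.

μY = μY  (binder kept)
  send[Str] = recv[Str]
    select{err,more} = offer{err,more}  (⊕→&)
      case err:
        Y self-dual
      case more:
        end self-dual

μY.recv[Str].offer{err: Y, more: end}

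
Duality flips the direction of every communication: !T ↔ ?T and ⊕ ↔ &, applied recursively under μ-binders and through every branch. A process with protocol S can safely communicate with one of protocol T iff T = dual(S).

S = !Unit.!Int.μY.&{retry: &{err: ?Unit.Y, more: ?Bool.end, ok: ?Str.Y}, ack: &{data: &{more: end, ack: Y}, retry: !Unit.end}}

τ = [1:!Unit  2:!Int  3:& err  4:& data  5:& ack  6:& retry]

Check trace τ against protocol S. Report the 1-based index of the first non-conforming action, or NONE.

3

@1 !Unit  ✓  state: !Int.μY.…
@2 !Int  ✓  state: μY.…
@3 got & err, protocol expects & retry or & ack  ✗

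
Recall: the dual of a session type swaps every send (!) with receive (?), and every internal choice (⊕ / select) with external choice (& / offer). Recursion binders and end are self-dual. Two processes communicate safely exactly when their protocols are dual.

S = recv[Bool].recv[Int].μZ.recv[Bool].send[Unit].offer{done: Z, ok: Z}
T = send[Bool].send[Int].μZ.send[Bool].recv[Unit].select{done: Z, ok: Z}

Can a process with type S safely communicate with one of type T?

YES

recv[Bool] ‖ send[Bool]  ✓
  recv[Int] ‖ send[Int]  ✓
    μZ ‖ μZ  ✓ (binder kept)
      recv[Bool] ‖ send[Bool]  ✓
        send[Unit] ‖ recv[Unit]  ✓
          offer{done,ok} ‖ select{done,ok}  ✓ labels match
            case done:
              Z ‖ Z  ✓
            case ok:
              Z ‖ Z  ✓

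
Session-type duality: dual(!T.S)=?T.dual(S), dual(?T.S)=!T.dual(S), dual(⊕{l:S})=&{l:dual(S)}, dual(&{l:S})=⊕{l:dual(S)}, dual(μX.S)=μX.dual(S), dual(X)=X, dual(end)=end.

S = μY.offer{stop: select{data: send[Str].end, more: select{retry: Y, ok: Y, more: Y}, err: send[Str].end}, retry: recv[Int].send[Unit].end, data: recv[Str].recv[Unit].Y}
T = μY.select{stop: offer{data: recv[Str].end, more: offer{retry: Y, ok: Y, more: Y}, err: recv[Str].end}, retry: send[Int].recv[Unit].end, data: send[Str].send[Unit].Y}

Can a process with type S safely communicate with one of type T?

μY vs μY  ok (μ self-dual)
  offer{stop,retry,data} vs select{stop,retry,data}  ok labels match
    case stop:
      select{data,more,err} vs offer{data,more,err}  ok labels match
        case data:
          send[Str] vs recv[Str]  ok
            end vs end  ok
        case more:
          select{retry,ok,more} vs offer{retry,ok,more}  ok labels match
            case retry:
              Y vs Y  ok
            case ok:
              Y vs Y  ok
            case more:
              Y vs Y  ok
        case err:
          send[Str] vs recv[Str]  ok
            end vs end  ok
    case retry:
      recv[Int] vs send[Int]  ok
        send[Unit] vs recv[Unit]  ok
          end vs end  ok
    case data:
      recv[Str] vs send[Str]  ok
        recv[Unit] vs send[Unit]  ok
          Y vs Y  ok

YES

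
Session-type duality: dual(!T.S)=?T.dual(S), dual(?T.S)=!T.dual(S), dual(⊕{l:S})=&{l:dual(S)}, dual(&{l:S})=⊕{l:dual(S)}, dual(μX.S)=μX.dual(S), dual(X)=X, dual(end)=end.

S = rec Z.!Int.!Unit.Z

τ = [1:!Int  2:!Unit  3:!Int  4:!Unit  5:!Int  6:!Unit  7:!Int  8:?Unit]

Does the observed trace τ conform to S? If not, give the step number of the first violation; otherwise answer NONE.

8

[1] !Int  match  now at !Unit.rec Z.…
[2] !Unit  match  now at rec Z.…
[3] !Int  match  now at !Unit.rec Z.…
[4] !Unit  match  now at rec Z.…
[5] !Int  match  now at !Unit.rec Z.…
[6] !Unit  match  now at rec Z.…
[7] !Int  match  now at !Unit.rec Z.…
[8] got ?Unit, protocol expects !Unit  ✗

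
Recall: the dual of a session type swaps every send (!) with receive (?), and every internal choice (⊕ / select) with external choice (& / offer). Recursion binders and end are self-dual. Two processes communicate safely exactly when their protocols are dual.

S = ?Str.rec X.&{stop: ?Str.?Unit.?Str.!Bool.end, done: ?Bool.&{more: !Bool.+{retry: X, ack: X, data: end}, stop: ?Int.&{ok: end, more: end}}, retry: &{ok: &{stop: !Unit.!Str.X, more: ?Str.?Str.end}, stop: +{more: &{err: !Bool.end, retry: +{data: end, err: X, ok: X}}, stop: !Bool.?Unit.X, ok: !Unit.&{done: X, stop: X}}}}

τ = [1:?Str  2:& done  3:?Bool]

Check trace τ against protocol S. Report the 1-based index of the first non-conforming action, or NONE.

NONE

step 1: ?Str  ✓  state: rec X.…
step 2: & done  ✓  state: ?Bool.&{more: !Bool.+{retry: rec X.…, ack: rec X.…, data: end}, stop: ?Int.&{ok: end, more: end}}
step 3: ?Bool  ✓  state: &{more: !Bool.+{retry: rec X.…, ack: rec X.…, data: end}, stop: ?Int.&{ok: end, more: end}}
τ conforms to S (length 3)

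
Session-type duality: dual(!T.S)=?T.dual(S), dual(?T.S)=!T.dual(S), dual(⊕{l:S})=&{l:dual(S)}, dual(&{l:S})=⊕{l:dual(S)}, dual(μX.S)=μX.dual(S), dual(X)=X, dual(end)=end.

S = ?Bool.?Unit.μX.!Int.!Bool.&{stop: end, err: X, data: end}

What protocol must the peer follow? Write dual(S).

!Bool.!Unit.μX.?Int.?Bool.⊕{stop: end, err: X, data: end}

?Bool ↦ !Bool
  ?Unit ↦ !Unit
    μX ↦ μX  (binder kept)
      !Int ↦ ?Int
        !Bool ↦ ?Bool
          &{stop,err,data} ↦ ⊕{stop,err,data}  (external→internal)
            case stop:
              dual(end) = end
            case err:
              dual(X) = X
            case data:
              dual(end) = end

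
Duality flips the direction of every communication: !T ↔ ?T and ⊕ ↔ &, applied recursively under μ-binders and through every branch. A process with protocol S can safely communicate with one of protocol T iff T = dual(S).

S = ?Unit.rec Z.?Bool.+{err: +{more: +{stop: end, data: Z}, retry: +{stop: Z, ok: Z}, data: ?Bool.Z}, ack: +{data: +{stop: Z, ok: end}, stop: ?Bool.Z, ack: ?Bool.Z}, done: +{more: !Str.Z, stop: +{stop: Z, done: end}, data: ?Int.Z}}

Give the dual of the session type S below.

!Unit.rec Z.!Bool.&{err: &{more: &{stop: end, data: Z}, retry: &{stop: Z, ok: Z}, data: !Bool.Z}, ack: &{data: &{stop: Z, ok: end}, stop: !Bool.Z, ack: !Bool.Z}, done: &{more: ?Str.Z, stop: &{stop: Z, done: end}, data: !Int.Z}}

?Unit = !Unit
  rec Z = rec Z  (μ self-dual)
    ?Bool = !Bool
      +{err,ack,done} = &{err,ack,done}  (⊕→&)
        • err:
          +{more,retry,data} = &{more,retry,data}  (⊕→&)
            • more:
              +{stop,data} = &{stop,data}  (⊕→&)
                • stop:
                  end ↦ end
                • data:
                  Z ↦ Z
            • retry:
              +{stop,ok} = &{stop,ok}  (⊕→&)
                • stop:
                  Z ↦ Z
                • ok:
                  Z ↦ Z
            • data:
              ?Bool = !Bool
                Z ↦ Z
        • ack:
          +{data,stop,ack} = &{data,stop,ack}  (⊕→&)
            • data:
              +{stop,ok} = &{stop,ok}  (⊕→&)
                • stop:
                  Z ↦ Z
                • ok:
                  end ↦ end
            • stop:
              ?Bool = !Bool
                Z ↦ Z
            • ack:
              ?Bool = !Bool
                Z ↦ Z
        • done:
          +{more,stop,data} = &{more,stop,data}  (⊕→&)
            • more:
              !Str = ?Str
                Z ↦ Z
            • stop:
              +{stop,done} = &{stop,done}  (⊕→&)
                • stop:
                  Z ↦ Z
                • done:
                  end ↦ end
            • data:
              ?Int = !Int
                Z ↦ Z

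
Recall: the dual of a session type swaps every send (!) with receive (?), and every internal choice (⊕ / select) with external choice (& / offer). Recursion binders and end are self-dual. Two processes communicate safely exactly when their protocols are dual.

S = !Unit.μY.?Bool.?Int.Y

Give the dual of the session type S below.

?Unit.μY.!Bool.!Int.Y

!Unit → ?Unit
  μY → μY  (μ self-dual)
    ?Bool → !Bool
      ?Int → !Int
        Y ↦ Y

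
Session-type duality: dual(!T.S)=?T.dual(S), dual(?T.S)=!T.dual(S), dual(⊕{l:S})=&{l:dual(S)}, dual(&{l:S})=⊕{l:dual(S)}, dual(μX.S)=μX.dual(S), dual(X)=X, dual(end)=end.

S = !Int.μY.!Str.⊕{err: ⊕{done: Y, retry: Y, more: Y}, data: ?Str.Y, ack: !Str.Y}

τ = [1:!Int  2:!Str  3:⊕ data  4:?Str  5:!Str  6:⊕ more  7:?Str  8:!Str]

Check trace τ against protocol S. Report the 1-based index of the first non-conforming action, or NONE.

6

[1] !Int  match  state: μY.…
[2] !Str  match  state: ⊕{err: ⊕{done: μY.…, retry: μY.…, more: μY.…}, data: ?Str.μY.…, ack: !Str.μY.…}
[3] ⊕ data  match  state: ?Str.μY.…
[4] ?Str  match  state: μY.…
[5] !Str  match  state: ⊕{err: ⊕{done: μY.…, retry: μY.…, more: μY.…}, data: ?Str.μY.…, ack: !Str.μY.…}
[6] got ⊕ more, protocol expects ⊕ err or ⊕ data or ⊕ ack  ✗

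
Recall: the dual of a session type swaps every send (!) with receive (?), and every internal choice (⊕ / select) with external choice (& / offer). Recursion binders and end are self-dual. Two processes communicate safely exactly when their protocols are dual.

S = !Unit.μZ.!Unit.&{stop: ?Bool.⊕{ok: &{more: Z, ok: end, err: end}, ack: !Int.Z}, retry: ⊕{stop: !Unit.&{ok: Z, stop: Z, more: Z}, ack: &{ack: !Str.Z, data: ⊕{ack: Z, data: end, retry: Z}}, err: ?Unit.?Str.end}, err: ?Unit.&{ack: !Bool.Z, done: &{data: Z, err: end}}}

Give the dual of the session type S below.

!Unit = ?Unit
  μZ = μZ  (μ self-dual)
    !Unit = ?Unit
      &{stop,retry,err} = ⊕{stop,retry,err}  (&→⊕)
        • stop:
          ?Bool = !Bool
            ⊕{ok,ack} = &{ok,ack}  (internal→external)
              • ok:
                &{more,ok,err} = ⊕{more,ok,err}  (&→⊕)
                  • more:
                    dual(Z) = Z
                  • ok:
                    dual(end) = end
                  • err:
                    dual(end) = end
              • ack:
                !Int = ?Int
                  dual(Z) = Z
        • retry:
          ⊕{stop,ack,err} = &{stop,ack,err}  (internal→external)
            • stop:
              !Unit = ?Unit
                &{ok,stop,more} = ⊕{ok,stop,more}  (&→⊕)
                  • ok:
                    dual(Z) = Z
                  • stop:
                    dual(Z) = Z
                  • more:
                    dual(Z) = Z
            • ack:
              &{ack,data} = ⊕{ack,data}  (&→⊕)
                • ack:
                  !Str = ?Str
                    dual(Z) = Z
                • data:
                  ⊕{ack,data,retry} = &{ack,data,retry}  (internal→external)
                    • ack:
                      dual(Z) = Z
                    • data:
                      dual(end) = end
                    • retry:
                      dual(Z) = Z
            • err:
              ?Unit = !Unit
                ?Str = !Str
                  dual(end) = end
        • err:
          ?Unit = !Unit
            &{ack,done} = ⊕{ack,done}  (&→⊕)
              • ack:
                !Bool = ?Bool
                  dual(Z) = Z
              • done:
                &{data,err} = ⊕{data,err}  (&→⊕)
                  • data:
                    dual(Z) = Z
                  • err:
                    dual(end) = end

?Unit.μZ.?Unit.⊕{stop: !Bool.&{ok: ⊕{more: Z, ok: end, err: end}, ack: ?Int.Z}, retry: &{stop: ?Unit.⊕{ok: Z, stop: Z, more: Z}, ack: ⊕{ack: ?Str.Z, data: &{ack: Z, data: end, retry: Z}}, err: !Unit.!Str.end}, err: !Unit.⊕{ack: ?Bool.Z, done: ⊕{data: Z, err: end}}}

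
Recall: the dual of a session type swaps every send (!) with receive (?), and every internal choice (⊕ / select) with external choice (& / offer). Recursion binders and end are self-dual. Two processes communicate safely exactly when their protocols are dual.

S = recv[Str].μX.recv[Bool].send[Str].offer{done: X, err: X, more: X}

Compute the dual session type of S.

recv[Str] → send[Str]
  μX → μX  (μ self-dual)
    recv[Bool] → send[Bool]
      send[Str] → recv[Str]
        offer{done,err,more} → select{done,err,more}  (offer→select)
          [done]
            dual(X) = X
          [err]
            dual(X) = X
          [more]
            dual(X) = X

send[Str].μX.send[Bool].recv[Str].select{done: X, err: X, more: X}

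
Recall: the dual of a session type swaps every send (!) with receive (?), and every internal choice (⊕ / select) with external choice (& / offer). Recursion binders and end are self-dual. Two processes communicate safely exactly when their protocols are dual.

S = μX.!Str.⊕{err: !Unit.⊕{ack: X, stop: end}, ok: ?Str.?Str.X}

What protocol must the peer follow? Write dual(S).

μX ↦ μX  (rec unchanged)
  !Str ↦ ?Str
    ⊕{err,ok} ↦ &{err,ok}  (select→offer)
      [err]
        !Unit ↦ ?Unit
          ⊕{ack,stop} ↦ &{ack,stop}  (select→offer)
            [ack]
              dual(X) = X
            [stop]
              dual(end) = end
      [ok]
        ?Str ↦ !Str
          ?Str ↦ !Str
            dual(X) = X

μX.?Str.&{err: ?Unit.&{ack: X, stop: end}, ok: !Str.!Str.X}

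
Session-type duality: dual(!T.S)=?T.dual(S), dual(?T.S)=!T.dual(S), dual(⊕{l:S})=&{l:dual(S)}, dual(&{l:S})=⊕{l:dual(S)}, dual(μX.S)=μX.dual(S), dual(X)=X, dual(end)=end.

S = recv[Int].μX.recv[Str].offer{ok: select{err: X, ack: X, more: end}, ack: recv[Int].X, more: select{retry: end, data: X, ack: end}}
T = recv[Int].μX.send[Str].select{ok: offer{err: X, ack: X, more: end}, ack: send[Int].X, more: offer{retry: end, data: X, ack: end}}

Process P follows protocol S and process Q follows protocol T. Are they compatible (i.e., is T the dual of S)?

recv[Int] vs recv[Int]  ✗ same direction on both sides — not dual

NO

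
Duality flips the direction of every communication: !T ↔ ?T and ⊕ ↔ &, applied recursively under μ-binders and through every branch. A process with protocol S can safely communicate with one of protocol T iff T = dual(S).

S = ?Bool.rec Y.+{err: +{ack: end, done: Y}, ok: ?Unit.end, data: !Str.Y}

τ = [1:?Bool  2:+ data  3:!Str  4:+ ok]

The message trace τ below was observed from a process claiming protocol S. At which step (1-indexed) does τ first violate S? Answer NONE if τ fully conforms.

step 1: ?Bool  ok  residual = rec Y.…
step 2: + data  ok  residual = !Str.rec Y.…
step 3: !Str  ok  residual = rec Y.…
step 4: + ok  ok  residual = ?Unit.end
all 4 steps conform

NONE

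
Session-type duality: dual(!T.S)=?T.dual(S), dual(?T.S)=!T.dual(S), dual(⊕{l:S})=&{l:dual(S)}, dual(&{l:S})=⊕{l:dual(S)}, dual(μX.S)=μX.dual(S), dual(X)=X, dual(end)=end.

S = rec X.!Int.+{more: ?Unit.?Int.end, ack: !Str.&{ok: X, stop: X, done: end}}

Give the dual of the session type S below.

rec X → rec X  (binder kept)
  !Int → ?Int
    +{more,ack} → &{more,ack}  (internal→external)
      • more:
        ?Unit → !Unit
          ?Int → !Int
            end ↦ end
      • ack:
        !Str → ?Str
          &{ok,stop,done} → +{ok,stop,done}  (external→internal)
            • ok:
              X ↦ X
            • stop:
              X ↦ X
            • done:
              end ↦ end

rec X.?Int.&{more: !Unit.!Int.end, ack: ?Str.+{ok: X, stop: X, done: end}}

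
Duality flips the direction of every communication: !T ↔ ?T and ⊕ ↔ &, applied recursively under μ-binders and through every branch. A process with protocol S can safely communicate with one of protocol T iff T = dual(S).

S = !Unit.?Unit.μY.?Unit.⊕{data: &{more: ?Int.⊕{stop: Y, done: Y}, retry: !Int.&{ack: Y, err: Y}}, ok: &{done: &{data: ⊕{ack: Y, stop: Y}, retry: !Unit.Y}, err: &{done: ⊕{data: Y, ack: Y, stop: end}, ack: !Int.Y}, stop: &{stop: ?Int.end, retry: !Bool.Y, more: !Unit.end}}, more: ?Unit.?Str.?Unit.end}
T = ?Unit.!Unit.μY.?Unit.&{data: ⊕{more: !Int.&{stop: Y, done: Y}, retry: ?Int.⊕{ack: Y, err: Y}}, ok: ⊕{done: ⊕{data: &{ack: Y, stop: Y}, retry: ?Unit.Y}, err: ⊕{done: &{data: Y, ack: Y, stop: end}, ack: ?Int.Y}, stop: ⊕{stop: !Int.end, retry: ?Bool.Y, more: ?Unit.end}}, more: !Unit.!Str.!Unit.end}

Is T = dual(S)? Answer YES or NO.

NO

!Unit | ?Unit  ok
  ?Unit | !Unit  ok
    μY | μY  ok (rec unchanged)
      ?Unit | ?Unit  ✗ same direction on both sides — not dual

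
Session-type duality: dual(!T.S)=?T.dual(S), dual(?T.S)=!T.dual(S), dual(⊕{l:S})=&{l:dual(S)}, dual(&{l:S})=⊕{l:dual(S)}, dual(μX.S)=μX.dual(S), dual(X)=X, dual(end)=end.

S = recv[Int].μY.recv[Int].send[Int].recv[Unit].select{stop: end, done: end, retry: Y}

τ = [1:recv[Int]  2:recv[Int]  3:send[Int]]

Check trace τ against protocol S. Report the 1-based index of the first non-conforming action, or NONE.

[1] recv[Int]  ok  cont: μY.…
[2] recv[Int]  ok  cont: send[Int].recv[Unit].select{stop: end, done: end, retry: μY.…}
[3] send[Int]  ok  cont: recv[Unit].select{stop: end, done: end, retry: μY.…}
trace exhausted — no violation

NONE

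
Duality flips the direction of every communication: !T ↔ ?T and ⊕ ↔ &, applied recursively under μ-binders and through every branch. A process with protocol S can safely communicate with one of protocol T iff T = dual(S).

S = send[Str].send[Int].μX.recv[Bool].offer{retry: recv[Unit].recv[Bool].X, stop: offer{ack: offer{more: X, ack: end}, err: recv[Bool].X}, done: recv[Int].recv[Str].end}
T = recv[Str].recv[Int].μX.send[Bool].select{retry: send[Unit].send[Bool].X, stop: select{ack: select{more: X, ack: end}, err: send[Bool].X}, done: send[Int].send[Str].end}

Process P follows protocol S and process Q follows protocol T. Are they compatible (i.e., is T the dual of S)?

YES

send[Str] vs recv[Str]  ok
  send[Int] vs recv[Int]  ok
    μX vs μX  ok (binder kept)
      recv[Bool] vs send[Bool]  ok
        offer{retry,stop,done} vs select{retry,stop,done}  ok labels match
          • retry:
            recv[Unit] vs send[Unit]  ok
              recv[Bool] vs send[Bool]  ok
                X vs X  ok
          • stop:
            offer{ack,err} vs select{ack,err}  ok labels match
              • ack:
                offer{more,ack} vs select{more,ack}  ok labels match
                  • more:
                    X vs X  ok
                  • ack:
                    end vs end  ok
              • err:
                recv[Bool] vs send[Bool]  ok
                  X vs X  ok
          • done:
            recv[Int] vs send[Int]  ok
              recv[Str] vs send[Str]  ok
                end vs end  ok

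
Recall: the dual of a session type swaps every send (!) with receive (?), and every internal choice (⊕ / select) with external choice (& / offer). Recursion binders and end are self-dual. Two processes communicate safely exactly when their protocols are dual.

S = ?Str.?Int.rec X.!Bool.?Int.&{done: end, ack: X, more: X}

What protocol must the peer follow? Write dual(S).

?Str → !Str
  ?Int → !Int
    rec X → rec X  (μ self-dual)
      !Bool → ?Bool
        ?Int → !Int
          &{done,ack,more} → +{done,ack,more}  (&→⊕)
            • done:
              end self-dual
            • ack:
              X self-dual
            • more:
              X self-dual

!Str.!Int.rec X.?Bool.!Int.+{done: end, ack: X, more: X}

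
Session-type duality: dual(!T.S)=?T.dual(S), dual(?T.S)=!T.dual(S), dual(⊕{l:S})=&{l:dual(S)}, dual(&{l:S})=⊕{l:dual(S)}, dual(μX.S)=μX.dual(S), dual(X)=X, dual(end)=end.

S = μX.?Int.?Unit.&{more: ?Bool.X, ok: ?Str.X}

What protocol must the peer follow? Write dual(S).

μX → μX  (binder kept)
  ?Int → !Int
    ?Unit → !Unit
      &{more,ok} → ⊕{more,ok}  (offer→select)
        • more:
          ?Bool → !Bool
            X self-dual
        • ok:
          ?Str → !Str
            X self-dual

μX.!Int.!Unit.⊕{more: !Bool.X, ok: !Str.X}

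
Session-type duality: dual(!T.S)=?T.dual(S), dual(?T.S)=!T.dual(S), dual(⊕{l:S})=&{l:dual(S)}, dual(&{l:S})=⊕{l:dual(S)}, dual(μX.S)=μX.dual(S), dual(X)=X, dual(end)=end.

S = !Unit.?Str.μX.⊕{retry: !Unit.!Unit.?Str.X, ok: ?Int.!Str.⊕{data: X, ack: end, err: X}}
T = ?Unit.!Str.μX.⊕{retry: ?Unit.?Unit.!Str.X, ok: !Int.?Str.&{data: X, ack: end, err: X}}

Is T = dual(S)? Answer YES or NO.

!Unit vs ?Unit  ok
  ?Str vs !Str  ok
    μX vs μX  ok (rec unchanged)
      ⊕{retry,ok} vs ⊕{retry,ok}  ✗ choice polarity not flipped — not dual

NO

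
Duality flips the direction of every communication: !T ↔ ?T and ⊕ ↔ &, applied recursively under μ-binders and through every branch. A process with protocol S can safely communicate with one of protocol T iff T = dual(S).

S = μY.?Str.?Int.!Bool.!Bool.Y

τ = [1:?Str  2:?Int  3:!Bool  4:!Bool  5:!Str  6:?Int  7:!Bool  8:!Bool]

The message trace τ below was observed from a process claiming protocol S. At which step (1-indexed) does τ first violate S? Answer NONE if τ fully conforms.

5

step 1: ?Str  match  state: ?Int.!Bool.!Bool.μY.…
step 2: ?Int  match  state: !Bool.!Bool.μY.…
step 3: !Bool  match  state: !Bool.μY.…
step 4: !Bool  match  state: μY.…
step 5: got !Str, protocol expects ?Str  ✗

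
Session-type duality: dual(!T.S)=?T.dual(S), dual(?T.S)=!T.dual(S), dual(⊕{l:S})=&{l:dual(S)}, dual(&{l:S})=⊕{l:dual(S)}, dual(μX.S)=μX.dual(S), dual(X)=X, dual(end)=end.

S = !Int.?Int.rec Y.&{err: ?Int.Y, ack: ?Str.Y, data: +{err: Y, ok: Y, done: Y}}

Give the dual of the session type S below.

?Int.!Int.rec Y.+{err: !Int.Y, ack: !Str.Y, data: &{err: Y, ok: Y, done: Y}}

!Int = ?Int
  ?Int = !Int
    rec Y = rec Y  (binder kept)
      &{err,ack,data} = +{err,ack,data}  (external→internal)
        [err]
          ?Int = !Int
            dual(Y) = Y
        [ack]
          ?Str = !Str
            dual(Y) = Y
        [data]
          +{err,ok,done} = &{err,ok,done}  (⊕→&)
            [err]
              dual(Y) = Y
            [ok]
              dual(Y) = Y
            [done]
              dual(Y) = Y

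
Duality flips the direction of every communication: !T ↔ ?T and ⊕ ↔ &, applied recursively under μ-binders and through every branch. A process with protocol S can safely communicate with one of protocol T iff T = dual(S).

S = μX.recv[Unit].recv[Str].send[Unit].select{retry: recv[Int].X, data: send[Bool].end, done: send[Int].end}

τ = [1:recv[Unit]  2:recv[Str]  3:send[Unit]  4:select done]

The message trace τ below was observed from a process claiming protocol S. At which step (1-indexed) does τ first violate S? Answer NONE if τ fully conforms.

NONE

step 1: recv[Unit]  match  state: recv[Str].send[Unit].select{retry: recv[Int].μX.…, data: send[Bool].end, done: send[Int].end}
step 2: recv[Str]  match  state: send[Unit].select{retry: recv[Int].μX.…, data: send[Bool].end, done: send[Int].end}
step 3: send[Unit]  match  state: select{retry: recv[Int].μX.…, data: send[Bool].end, done: send[Int].end}
step 4: select done  match  state: send[Int].end
trace exhausted — no violation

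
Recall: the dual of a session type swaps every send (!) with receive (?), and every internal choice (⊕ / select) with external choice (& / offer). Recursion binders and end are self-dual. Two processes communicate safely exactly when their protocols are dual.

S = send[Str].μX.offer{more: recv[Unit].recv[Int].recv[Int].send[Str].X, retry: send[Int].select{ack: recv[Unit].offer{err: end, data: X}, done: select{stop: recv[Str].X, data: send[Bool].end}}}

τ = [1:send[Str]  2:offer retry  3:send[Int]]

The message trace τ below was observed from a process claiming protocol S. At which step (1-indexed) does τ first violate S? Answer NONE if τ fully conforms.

[1] send[Str]  ✓  state: μX.…
[2] offer retry  ✓  state: send[Int].select{ack: recv[Unit].offer{err: end, data: μX.…}, done: select{stop: recv[Str].μX.…, data: send[Bool].end}}
[3] send[Int]  ✓  state: select{ack: recv[Unit].offer{err: end, data: μX.…}, done: select{stop: recv[Str].μX.…, data: send[Bool].end}}
all 3 steps conform

NONE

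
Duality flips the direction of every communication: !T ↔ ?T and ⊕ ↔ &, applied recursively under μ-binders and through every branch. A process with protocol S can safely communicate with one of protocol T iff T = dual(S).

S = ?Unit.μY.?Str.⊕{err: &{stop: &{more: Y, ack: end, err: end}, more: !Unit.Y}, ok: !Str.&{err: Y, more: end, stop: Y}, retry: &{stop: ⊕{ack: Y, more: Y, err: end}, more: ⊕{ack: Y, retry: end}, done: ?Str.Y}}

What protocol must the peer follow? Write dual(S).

?Unit = !Unit
  μY = μY  (rec unchanged)
    ?Str = !Str
      ⊕{err,ok,retry} = &{err,ok,retry}  (⊕→&)
        • err:
          &{stop,more} = ⊕{stop,more}  (external→internal)
            • stop:
              &{more,ack,err} = ⊕{more,ack,err}  (external→internal)
                • more:
                  Y self-dual
                • ack:
                  end self-dual
                • err:
                  end self-dual
            • more:
              !Unit = ?Unit
                Y self-dual
        • ok:
          !Str = ?Str
            &{err,more,stop} = ⊕{err,more,stop}  (external→internal)
              • err:
                Y self-dual
              • more:
                end self-dual
              • stop:
                Y self-dual
        • retry:
          &{stop,more,done} = ⊕{stop,more,done}  (external→internal)
            • stop:
              ⊕{ack,more,err} = &{ack,more,err}  (⊕→&)
                • ack:
                  Y self-dual
                • more:
                  Y self-dual
                • err:
                  end self-dual
            • more:
              ⊕{ack,retry} = &{ack,retry}  (⊕→&)
                • ack:
                  Y self-dual
                • retry:
                  end self-dual
            • done:
              ?Str = !Str
                Y self-dual

!Unit.μY.!Str.&{err: ⊕{stop: ⊕{more: Y, ack: end, err: end}, more: ?Unit.Y}, ok: ?Str.⊕{err: Y, more: end, stop: Y}, retry: ⊕{stop: &{ack: Y, more: Y, err: end}, more: &{ack: Y, retry: end}, done: !Str.Y}}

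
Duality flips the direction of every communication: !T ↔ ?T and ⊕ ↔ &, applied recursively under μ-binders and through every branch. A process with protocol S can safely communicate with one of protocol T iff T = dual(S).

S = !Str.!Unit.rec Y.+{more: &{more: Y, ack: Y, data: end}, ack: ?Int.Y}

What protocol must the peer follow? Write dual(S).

?Str.?Unit.rec Y.&{more: +{more: Y, ack: Y, data: end}, ack: !Int.Y}

!Str ↦ ?Str
  !Unit ↦ ?Unit
    rec Y ↦ rec Y  (rec unchanged)
      +{more,ack} ↦ &{more,ack}  (internal→external)
        [more]
          &{more,ack,data} ↦ +{more,ack,data}  (offer→select)
            [more]
              Y self-dual
            [ack]
              Y self-dual
            [data]
              end self-dual
        [ack]
          ?Int ↦ !Int
            Y self-dual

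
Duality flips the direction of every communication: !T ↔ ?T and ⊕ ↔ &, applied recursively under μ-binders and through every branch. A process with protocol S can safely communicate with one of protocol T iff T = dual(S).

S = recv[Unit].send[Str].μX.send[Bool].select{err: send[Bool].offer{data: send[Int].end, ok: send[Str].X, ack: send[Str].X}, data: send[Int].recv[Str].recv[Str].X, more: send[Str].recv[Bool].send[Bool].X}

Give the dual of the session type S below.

recv[Unit] ↦ send[Unit]
  send[Str] ↦ recv[Str]
    μX ↦ μX  (rec unchanged)
      send[Bool] ↦ recv[Bool]
        select{err,data,more} ↦ offer{err,data,more}  (select→offer)
          [err]
            send[Bool] ↦ recv[Bool]
              offer{data,ok,ack} ↦ select{data,ok,ack}  (external→internal)
                [data]
                  send[Int] ↦ recv[Int]
                    dual(end) = end
                [ok]
                  send[Str] ↦ recv[Str]
                    dual(X) = X
                [ack]
                  send[Str] ↦ recv[Str]
                    dual(X) = X
          [data]
            send[Int] ↦ recv[Int]
              recv[Str] ↦ send[Str]
                recv[Str] ↦ send[Str]
                  dual(X) = X
          [more]
            send[Str] ↦ recv[Str]
              recv[Bool] ↦ send[Bool]
                send[Bool] ↦ recv[Bool]
                  dual(X) = X

send[Unit].recv[Str].μX.recv[Bool].offer{err: recv[Bool].select{data: recv[Int].end, ok: recv[Str].X, ack: recv[Str].X}, data: recv[Int].send[Str].send[Str].X, more: recv[Str].send[Bool].recv[Bool].X}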